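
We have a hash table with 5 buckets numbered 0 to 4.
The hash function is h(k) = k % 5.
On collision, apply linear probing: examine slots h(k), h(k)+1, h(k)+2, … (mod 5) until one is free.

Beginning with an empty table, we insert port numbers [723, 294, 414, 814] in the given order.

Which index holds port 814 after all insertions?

723: h=3 => slot 3
294: h=4 => slot 4
414: h=4, probe 4,0 => slot 0
814: h=4, probe 4,0,1 => slot 1
Table: [414, 814, ∅, 723, 294]

1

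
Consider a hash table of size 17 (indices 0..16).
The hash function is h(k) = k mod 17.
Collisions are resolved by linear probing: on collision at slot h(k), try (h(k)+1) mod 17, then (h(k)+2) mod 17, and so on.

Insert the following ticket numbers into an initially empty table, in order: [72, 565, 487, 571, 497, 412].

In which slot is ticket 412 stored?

72: h=4 → slot 4
565: h=4, probe 4,5 → slot 5
487: h=11 → slot 11
571: h=10 → slot 10
497: h=4, probe 4,5,6 → slot 6
412: h=4, probe 4,5,6,7 → slot 7
Table: [∅, ∅, ∅, ∅, 72, 565, 497, 412, ∅, ∅, 571, 487, ∅, ∅, ∅, ∅, ∅]

7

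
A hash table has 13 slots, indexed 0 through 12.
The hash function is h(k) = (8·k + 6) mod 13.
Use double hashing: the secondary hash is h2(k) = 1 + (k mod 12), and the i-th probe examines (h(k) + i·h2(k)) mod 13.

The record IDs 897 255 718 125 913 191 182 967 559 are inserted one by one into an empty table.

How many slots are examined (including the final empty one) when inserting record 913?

Insert 897: h=6, slot 6 empty -> index 6.
Insert 255: h=5, slot 5 empty -> index 5.
Insert 718: h=4, slot 4 empty -> index 4.
Insert 125: h=5, h2=6, slot 5 occupied -> index 11.
Insert 913: h=4, h2=2, slots 4,6 occupied -> index 8.
Insert 191: h=0, slot 0 empty -> index 0.
Insert 182: h=6, h2=3, slot 6 occupied -> index 9.
Insert 967: h=7, slot 7 empty -> index 7.
Insert 559: h=6, h2=8, slot 6 occupied -> index 1.
Table: [191, 559, ∅, ∅, 718, 255, 897, 967, 913, 182, ∅, 125, ∅]

3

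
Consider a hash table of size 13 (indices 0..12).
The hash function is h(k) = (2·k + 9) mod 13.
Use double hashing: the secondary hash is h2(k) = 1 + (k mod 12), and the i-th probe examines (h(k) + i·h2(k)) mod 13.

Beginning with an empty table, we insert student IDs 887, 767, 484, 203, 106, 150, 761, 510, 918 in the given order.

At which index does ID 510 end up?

Insert 887: h=2, slot 2 empty => index 2.
Insert 767: h=9, slot 9 empty => index 9.
Insert 484: h=2, h2=5, slot 2 occupied => index 7.
Insert 203: h=12, slot 12 empty => index 12.
Insert 106: h=0, slot 0 empty => index 0.
Insert 150: h=10, slot 10 empty => index 10.
Insert 761: h=10, h2=6, slot 10 occupied => index 3.
Insert 510: h=2, h2=7, slots 2,9,3,10 occupied => index 4.
Insert 918: h=12, h2=7, slot 12 occupied => index 6.
Table: [106, —, 887, 761, 510, —, 918, 484, —, 767, 150, —, 203]

4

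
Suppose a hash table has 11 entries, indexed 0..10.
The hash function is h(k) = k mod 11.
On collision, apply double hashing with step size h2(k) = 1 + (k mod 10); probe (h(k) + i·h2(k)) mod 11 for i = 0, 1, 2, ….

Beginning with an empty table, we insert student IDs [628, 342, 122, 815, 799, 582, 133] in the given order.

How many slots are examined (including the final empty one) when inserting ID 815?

628: h=1 → slot 1
342: h=1, h2=3, probe 1,4 → slot 4
122: h=1, h2=3, probe 1,4,7 → slot 7
815: h=1, h2=6, probe 1,7,2 → slot 2
799: h=7, h2=10, probe 7,6 → slot 6
582: h=10 → slot 10
133: h=1, h2=4, probe 1,5 → slot 5
Table: [-, 628, 815, -, 342, 133, 799, 122, -, -, 582]

3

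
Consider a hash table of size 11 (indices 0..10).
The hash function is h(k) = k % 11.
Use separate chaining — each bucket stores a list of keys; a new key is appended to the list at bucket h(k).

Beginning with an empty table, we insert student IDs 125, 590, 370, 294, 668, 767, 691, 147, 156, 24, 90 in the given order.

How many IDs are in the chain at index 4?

2

125 → bucket 4
590 → bucket 7
370 → bucket 7 (collision)
294 → bucket 8
668 → bucket 8 (collision)
767 → bucket 8 (collision)
691 → bucket 9
147 → bucket 4 (collision)
156 → bucket 2
24 → bucket 2 (collision)
90 → bucket 2 (collision)
Final buckets:
0: -
1: -
2: 156 -> 24 -> 90
3: -
4: 125 -> 147
5: -
6: -
7: 590 -> 370
8: 294 -> 668 -> 767
9: 691
10: -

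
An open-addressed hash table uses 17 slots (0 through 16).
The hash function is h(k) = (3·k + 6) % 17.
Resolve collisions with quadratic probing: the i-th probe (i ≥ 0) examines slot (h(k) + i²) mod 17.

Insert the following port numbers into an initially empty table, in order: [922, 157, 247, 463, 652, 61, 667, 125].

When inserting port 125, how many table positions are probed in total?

2

922: h=1 => slot 1
157: h=1, probe 1,2 => slot 2
247: h=16 => slot 16
463: h=1, probe 1,2,5 => slot 5
652: h=7 => slot 7
61: h=2, probe 2,3 => slot 3
667: h=1, probe 1,2,5,10 => slot 10
125: h=7, probe 7,8 => slot 8
Table: [∅, 922, 157, 61, ∅, 463, ∅, 652, 125, ∅, 667, ∅, ∅, ∅, ∅, ∅, 247]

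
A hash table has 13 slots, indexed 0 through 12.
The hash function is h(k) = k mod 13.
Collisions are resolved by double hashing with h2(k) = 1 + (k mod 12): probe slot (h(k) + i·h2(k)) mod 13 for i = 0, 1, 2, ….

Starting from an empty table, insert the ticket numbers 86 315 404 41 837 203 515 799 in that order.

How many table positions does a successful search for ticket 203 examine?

86: h=8 -> slot 8
315: h=3 -> slot 3
404: h=1 -> slot 1
41: h=2 -> slot 2
837: h=5 -> slot 5
203: h=8, h2=12, probe 8,7 -> slot 7
515: h=8, h2=12, probe 8,7,6 -> slot 6
799: h=6, h2=8, probe 6,1,9 -> slot 9
Table: [., 404, 41, 315, ., 837, 515, 203, 86, 799, ., ., .]
Lookup 203: h=8, h2=12, probe 8,7 → found at 7.

2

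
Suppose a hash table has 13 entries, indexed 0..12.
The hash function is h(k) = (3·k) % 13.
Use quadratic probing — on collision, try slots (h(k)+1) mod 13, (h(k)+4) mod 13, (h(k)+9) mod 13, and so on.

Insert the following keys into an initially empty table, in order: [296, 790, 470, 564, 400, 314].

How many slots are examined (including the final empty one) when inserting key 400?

296: h=4 → slot 4
790: h=4, probe 4,5 → slot 5
470: h=6 → slot 6
564: h=2 → slot 2
400: h=4, probe 4,5,8 → slot 8
314: h=6, probe 6,7 → slot 7
Table: [∅, ∅, 564, ∅, 296, 790, 470, 314, 400, ∅, ∅, ∅, ∅]

3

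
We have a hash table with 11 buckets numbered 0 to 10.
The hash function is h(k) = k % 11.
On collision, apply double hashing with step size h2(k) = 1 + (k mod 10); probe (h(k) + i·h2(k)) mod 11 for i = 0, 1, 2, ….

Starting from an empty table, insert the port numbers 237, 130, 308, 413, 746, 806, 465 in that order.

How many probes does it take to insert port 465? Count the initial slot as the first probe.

3

237 hashes to 6; slot 6 is free → place at 6.
130 hashes to 9; slot 9 is free → place at 9.
308 hashes to 0; slot 0 is free → place at 0.
413 hashes to 6, h2=4; 6 taken → place at 10.
746 hashes to 9, h2=7; 9 taken → place at 5.
806 hashes to 3; slot 3 is free → place at 3.
465 hashes to 3, h2=6; 3,9 taken → place at 4.
Table: [308, -, -, 806, 465, 746, 237, -, -, 130, 413]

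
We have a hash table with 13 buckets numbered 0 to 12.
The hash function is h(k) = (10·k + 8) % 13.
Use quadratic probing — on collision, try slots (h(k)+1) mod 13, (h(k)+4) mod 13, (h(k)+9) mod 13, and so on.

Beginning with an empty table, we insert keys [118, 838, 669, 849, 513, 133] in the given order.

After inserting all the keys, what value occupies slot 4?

118: h=5 => slot 5
838: h=3 => slot 3
669: h=3, probe 3,4 => slot 4
849: h=9 => slot 9
513: h=3, probe 3,4,7 => slot 7
133: h=12 => slot 12
Table: [∅, ∅, ∅, 838, 669, 118, ∅, 513, ∅, 849, ∅, ∅, 133]

669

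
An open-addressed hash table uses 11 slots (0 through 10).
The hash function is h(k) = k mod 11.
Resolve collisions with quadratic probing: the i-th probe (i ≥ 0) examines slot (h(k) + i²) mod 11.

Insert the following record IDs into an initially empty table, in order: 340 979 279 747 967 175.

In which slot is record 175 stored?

340: h=10 -> slot 10
979: h=0 -> slot 0
279: h=4 -> slot 4
747: h=10, probe 10,0,3 -> slot 3
967: h=10, probe 10,0,3,8 -> slot 8
175: h=10, probe 10,0,3,8,4,2 -> slot 2
Table: [979, —, 175, 747, 279, —, —, —, 967, —, 340]

2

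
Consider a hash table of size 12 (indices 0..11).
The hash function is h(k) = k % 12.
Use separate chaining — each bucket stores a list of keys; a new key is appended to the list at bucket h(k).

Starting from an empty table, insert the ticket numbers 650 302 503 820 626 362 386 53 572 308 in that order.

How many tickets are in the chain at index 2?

650 -> bucket 2
302 -> bucket 2 (collision)
503 -> bucket 11
820 -> bucket 4
626 -> bucket 2 (collision)
362 -> bucket 2 (collision)
386 -> bucket 2 (collision)
53 -> bucket 5
572 -> bucket 8
308 -> bucket 8 (collision)
Final buckets:
0: .
1: .
2: 650 -> 302 -> 626 -> 362 -> 386
3: .
4: 820
5: 53
6: .
7: .
8: 572 -> 308
9: .
10: .
11: 503

5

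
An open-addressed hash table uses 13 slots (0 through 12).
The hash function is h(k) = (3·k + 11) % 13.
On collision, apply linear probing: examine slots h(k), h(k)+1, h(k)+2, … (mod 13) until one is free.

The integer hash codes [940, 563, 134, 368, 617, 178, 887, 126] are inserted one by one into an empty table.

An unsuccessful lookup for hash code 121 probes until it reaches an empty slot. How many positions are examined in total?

8

940: h=10 → slot 10
563: h=10, probe 10,11 → slot 11
134: h=10, probe 10,11,12 → slot 12
368: h=10, probe 10,11,12,0 → slot 0
617: h=3 → slot 3
178: h=12, probe 12,0,1 → slot 1
887: h=7 → slot 7
126: h=12, probe 12,0,1,2 → slot 2
Table: [368, 178, 126, 617, ∅, ∅, ∅, 887, ∅, ∅, 940, 563, 134]
Lookup 121: h=10, probe 10,11,12,0,1,2,3,4 → slot 4 empty, not found.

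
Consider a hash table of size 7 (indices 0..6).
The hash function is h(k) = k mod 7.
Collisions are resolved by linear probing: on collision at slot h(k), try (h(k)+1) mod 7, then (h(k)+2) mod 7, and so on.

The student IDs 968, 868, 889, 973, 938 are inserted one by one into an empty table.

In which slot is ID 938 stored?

4

Insert 968: h=2, slot 2 empty → index 2.
Insert 868: h=0, slot 0 empty → index 0.
Insert 889: h=0, slot 0 occupied → index 1.
Insert 973: h=0, slots 0,1,2 occupied → index 3.
Insert 938: h=0, slots 0,1,2,3 occupied → index 4.
Table: [868, 889, 968, 973, 938, —, —]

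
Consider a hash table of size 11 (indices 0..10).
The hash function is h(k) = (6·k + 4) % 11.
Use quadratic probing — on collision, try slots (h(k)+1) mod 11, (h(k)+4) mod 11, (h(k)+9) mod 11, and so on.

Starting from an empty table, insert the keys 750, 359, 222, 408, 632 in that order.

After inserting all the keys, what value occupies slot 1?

632

750: h=5 => slot 5
359: h=2 => slot 2
222: h=5, probe 5,6 => slot 6
408: h=10 => slot 10
632: h=1 => slot 1
Table: [∅, 632, 359, ∅, ∅, 750, 222, ∅, ∅, ∅, 408]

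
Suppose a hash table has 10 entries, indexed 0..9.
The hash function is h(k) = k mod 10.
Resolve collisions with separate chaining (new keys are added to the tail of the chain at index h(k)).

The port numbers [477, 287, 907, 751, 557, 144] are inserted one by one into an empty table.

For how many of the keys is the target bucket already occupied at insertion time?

3

477 → bucket 7
287 → bucket 7 (collision)
907 → bucket 7 (collision)
751 → bucket 1
557 → bucket 7 (collision)
144 → bucket 4
Final buckets:
0: .
1: 751
2: .
3: .
4: 144
5: .
6: .
7: 477 -> 287 -> 907 -> 557
8: .
9: .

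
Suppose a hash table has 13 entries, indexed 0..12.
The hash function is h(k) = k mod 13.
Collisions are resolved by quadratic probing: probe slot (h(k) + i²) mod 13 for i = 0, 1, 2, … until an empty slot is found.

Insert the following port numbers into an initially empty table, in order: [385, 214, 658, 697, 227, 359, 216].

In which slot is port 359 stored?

4

385: h=8 => slot 8
214: h=6 => slot 6
658: h=8, probe 8,9 => slot 9
697: h=8, probe 8,9,12 => slot 12
227: h=6, probe 6,7 => slot 7
359: h=8, probe 8,9,12,4 => slot 4
216: h=8, probe 8,9,12,4,11 => slot 11
Table: [-, -, -, -, 359, -, 214, 227, 385, 658, -, 216, 697]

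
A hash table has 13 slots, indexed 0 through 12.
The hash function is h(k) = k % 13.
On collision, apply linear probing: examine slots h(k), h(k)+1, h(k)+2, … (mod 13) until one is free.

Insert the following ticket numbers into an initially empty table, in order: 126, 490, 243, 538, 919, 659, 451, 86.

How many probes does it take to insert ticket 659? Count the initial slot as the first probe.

5

126 hashes to 9; slot 9 is free → place at 9.
490 hashes to 9; 9 taken → place at 10.
243 hashes to 9; 9,10 taken → place at 11.
538 hashes to 5; slot 5 is free → place at 5.
919 hashes to 9; 9,10,11 taken → place at 12.
659 hashes to 9; 9,10,11,12 taken → place at 0.
451 hashes to 9; 9,10,11,12,0 taken → place at 1.
86 hashes to 8; slot 8 is free → place at 8.
Table: [659, 451, -, -, -, 538, -, -, 86, 126, 490, 243, 919]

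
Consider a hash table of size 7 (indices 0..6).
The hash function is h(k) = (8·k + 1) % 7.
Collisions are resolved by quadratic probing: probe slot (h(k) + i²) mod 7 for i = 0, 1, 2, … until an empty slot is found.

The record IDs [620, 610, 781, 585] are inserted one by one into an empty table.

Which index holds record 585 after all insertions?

620 hashes to 5; slot 5 is free → place at 5.
610 hashes to 2; slot 2 is free → place at 2.
781 hashes to 5; 5 taken → place at 6.
585 hashes to 5; 5,6,2 taken → place at 0.
Table: [585, ., 610, ., ., 620, 781]

0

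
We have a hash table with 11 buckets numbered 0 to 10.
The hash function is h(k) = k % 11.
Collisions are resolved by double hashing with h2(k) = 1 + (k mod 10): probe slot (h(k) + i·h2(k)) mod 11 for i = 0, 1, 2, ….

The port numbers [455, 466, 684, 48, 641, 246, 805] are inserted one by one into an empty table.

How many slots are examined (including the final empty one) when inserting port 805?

2

455 hashes to 4; slot 4 is free -> place at 4.
466 hashes to 4, h2=7; 4 taken -> place at 0.
684 hashes to 2; slot 2 is free -> place at 2.
48 hashes to 4, h2=9; 4,2,0 taken -> place at 9.
641 hashes to 3; slot 3 is free -> place at 3.
246 hashes to 4, h2=7; 4,0 taken -> place at 7.
805 hashes to 2, h2=6; 2 taken -> place at 8.
Table: [466, _, 684, 641, 455, _, _, 246, 805, 48, _]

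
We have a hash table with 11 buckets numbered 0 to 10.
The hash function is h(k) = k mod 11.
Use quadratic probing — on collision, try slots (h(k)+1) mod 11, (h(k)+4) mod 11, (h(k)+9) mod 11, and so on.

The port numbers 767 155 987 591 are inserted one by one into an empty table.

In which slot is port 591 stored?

767: h=8 → slot 8
155: h=1 → slot 1
987: h=8, probe 8,9 → slot 9
591: h=8, probe 8,9,1,6 → slot 6
Table: [-, 155, -, -, -, -, 591, -, 767, 987, -]

6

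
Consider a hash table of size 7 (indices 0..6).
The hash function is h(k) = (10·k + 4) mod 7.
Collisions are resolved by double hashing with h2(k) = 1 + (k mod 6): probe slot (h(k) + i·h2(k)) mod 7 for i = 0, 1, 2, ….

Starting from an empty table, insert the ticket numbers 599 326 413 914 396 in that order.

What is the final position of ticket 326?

599 hashes to 2; slot 2 is free -> place at 2.
326 hashes to 2, h2=3; 2 taken -> place at 5.
413 hashes to 4; slot 4 is free -> place at 4.
914 hashes to 2, h2=3; 2,5 taken -> place at 1.
396 hashes to 2, h2=1; 2 taken -> place at 3.
Table: [-, 914, 599, 396, 413, 326, -]

5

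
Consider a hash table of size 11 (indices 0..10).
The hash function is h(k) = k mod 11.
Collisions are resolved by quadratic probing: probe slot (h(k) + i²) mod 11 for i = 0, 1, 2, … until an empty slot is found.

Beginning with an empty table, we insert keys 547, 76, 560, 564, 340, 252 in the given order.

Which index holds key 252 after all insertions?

2

547 hashes to 8; slot 8 is free -> place at 8.
76 hashes to 10; slot 10 is free -> place at 10.
560 hashes to 10; 10 taken -> place at 0.
564 hashes to 3; slot 3 is free -> place at 3.
340 hashes to 10; 10,0,3,8 taken -> place at 4.
252 hashes to 10; 10,0,3,8,4 taken -> place at 2.
Table: [560, _, 252, 564, 340, _, _, _, 547, _, 76]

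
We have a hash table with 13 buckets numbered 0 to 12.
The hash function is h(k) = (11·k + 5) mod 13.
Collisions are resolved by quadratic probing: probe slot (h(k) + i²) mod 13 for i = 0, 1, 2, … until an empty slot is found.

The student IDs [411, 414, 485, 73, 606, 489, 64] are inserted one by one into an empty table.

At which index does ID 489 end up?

411 hashes to 2; slot 2 is free => place at 2.
414 hashes to 9; slot 9 is free => place at 9.
485 hashes to 10; slot 10 is free => place at 10.
73 hashes to 2; 2 taken => place at 3.
606 hashes to 2; 2,3 taken => place at 6.
489 hashes to 2; 2,3,6 taken => place at 11.
64 hashes to 7; slot 7 is free => place at 7.
Table: [—, —, 411, 73, —, —, 606, 64, —, 414, 485, 489, —]

11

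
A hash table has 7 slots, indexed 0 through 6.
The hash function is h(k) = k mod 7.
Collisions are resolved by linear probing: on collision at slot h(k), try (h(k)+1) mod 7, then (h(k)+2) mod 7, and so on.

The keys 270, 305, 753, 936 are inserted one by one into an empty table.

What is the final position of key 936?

270 hashes to 4; slot 4 is free => place at 4.
305 hashes to 4; 4 taken => place at 5.
753 hashes to 4; 4,5 taken => place at 6.
936 hashes to 5; 5,6 taken => place at 0.
Table: [936, ∅, ∅, ∅, 270, 305, 753]

0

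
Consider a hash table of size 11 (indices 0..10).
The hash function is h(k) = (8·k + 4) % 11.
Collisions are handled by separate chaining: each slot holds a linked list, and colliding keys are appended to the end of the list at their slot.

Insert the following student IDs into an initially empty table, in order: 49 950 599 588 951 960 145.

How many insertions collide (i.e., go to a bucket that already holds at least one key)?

3

Insert 49: h=0, bucket 0 empty → new chain.
Insert 950: h=3, bucket 3 empty → new chain.
Insert 599: h=0, bucket 0 nonempty → append to chain.
Insert 588: h=0, bucket 0 nonempty → append to chain.
Insert 951: h=0, bucket 0 nonempty → append to chain.
Insert 960: h=6, bucket 6 empty → new chain.
Insert 145: h=9, bucket 9 empty → new chain.
Final buckets:
0: 49 -> 599 -> 588 -> 951
1: —
2: —
3: 950
4: —
5: —
6: 960
7: —
8: —
9: 145
10: —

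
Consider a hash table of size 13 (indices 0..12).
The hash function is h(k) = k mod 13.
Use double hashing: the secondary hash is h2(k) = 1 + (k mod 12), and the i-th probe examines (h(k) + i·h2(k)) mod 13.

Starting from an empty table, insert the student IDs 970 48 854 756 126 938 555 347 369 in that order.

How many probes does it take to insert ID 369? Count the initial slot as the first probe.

5

970 hashes to 8; slot 8 is free → place at 8.
48 hashes to 9; slot 9 is free → place at 9.
854 hashes to 9, h2=3; 9 taken → place at 12.
756 hashes to 2; slot 2 is free → place at 2.
126 hashes to 9, h2=7; 9 taken → place at 3.
938 hashes to 2, h2=3; 2 taken → place at 5.
555 hashes to 9, h2=4; 9 taken → place at 0.
347 hashes to 9, h2=12; 9,8 taken → place at 7.
369 hashes to 5, h2=10; 5,2,12,9 taken → place at 6.
Table: [555, ∅, 756, 126, ∅, 938, 369, 347, 970, 48, ∅, ∅, 854]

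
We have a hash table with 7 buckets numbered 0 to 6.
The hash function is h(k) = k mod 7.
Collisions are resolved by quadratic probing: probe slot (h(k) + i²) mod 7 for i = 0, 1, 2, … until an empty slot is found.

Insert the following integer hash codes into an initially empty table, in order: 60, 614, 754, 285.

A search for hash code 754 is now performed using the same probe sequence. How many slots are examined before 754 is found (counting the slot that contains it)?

2

60: h=4 => slot 4
614: h=5 => slot 5
754: h=5, probe 5,6 => slot 6
285: h=5, probe 5,6,2 => slot 2
Table: [_, _, 285, _, 60, 614, 754]
Lookup 754: h=5, probe 5,6 → found at 6.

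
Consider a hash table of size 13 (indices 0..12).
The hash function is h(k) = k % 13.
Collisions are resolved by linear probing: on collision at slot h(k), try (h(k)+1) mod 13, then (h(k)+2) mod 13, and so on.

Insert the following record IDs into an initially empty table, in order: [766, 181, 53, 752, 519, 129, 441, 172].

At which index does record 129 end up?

766: h=12 → slot 12
181: h=12, probe 12,0 → slot 0
53: h=1 → slot 1
752: h=11 → slot 11
519: h=12, probe 12,0,1,2 → slot 2
129: h=12, probe 12,0,1,2,3 → slot 3
441: h=12, probe 12,0,1,2,3,4 → slot 4
172: h=3, probe 3,4,5 → slot 5
Table: [181, 53, 519, 129, 441, 172, ., ., ., ., ., 752, 766]

3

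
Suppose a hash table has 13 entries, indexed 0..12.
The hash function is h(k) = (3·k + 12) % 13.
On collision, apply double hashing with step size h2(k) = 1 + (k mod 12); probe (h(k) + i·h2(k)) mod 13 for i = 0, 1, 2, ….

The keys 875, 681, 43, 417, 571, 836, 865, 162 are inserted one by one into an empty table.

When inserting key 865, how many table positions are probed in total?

875 hashes to 11; slot 11 is free => place at 11.
681 hashes to 1; slot 1 is free => place at 1.
43 hashes to 11, h2=8; 11 taken => place at 6.
417 hashes to 2; slot 2 is free => place at 2.
571 hashes to 9; slot 9 is free => place at 9.
836 hashes to 11, h2=9; 11 taken => place at 7.
865 hashes to 7, h2=2; 7,9,11 taken => place at 0.
162 hashes to 4; slot 4 is free => place at 4.
Table: [865, 681, 417, ., 162, ., 43, 836, ., 571, ., 875, .]

4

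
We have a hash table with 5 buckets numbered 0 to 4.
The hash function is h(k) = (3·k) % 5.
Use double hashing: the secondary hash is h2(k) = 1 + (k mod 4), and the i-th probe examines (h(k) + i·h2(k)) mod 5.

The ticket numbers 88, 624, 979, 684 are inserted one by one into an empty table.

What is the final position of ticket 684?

Insert 88: h=4, slot 4 empty -> index 4.
Insert 624: h=2, slot 2 empty -> index 2.
Insert 979: h=2, h2=4, slot 2 occupied -> index 1.
Insert 684: h=2, h2=1, slot 2 occupied -> index 3.
Table: [_, 979, 624, 684, 88]

3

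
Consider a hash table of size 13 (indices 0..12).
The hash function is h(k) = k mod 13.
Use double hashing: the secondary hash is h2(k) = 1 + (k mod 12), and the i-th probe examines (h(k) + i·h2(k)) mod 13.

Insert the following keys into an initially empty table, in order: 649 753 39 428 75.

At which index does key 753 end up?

Insert 649: h=12, slot 12 empty => index 12.
Insert 753: h=12, h2=10, slot 12 occupied => index 9.
Insert 39: h=0, slot 0 empty => index 0.
Insert 428: h=12, h2=9, slot 12 occupied => index 8.
Insert 75: h=10, slot 10 empty => index 10.
Table: [39, —, —, —, —, —, —, —, 428, 753, 75, —, 649]

9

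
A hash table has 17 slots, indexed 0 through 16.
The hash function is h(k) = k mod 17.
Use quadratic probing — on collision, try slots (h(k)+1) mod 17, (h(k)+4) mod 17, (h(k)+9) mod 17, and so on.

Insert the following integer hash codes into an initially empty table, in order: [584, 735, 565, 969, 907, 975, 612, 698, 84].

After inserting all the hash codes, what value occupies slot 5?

584 hashes to 6; slot 6 is free -> place at 6.
735 hashes to 4; slot 4 is free -> place at 4.
565 hashes to 4; 4 taken -> place at 5.
969 hashes to 0; slot 0 is free -> place at 0.
907 hashes to 6; 6 taken -> place at 7.
975 hashes to 6; 6,7 taken -> place at 10.
612 hashes to 0; 0 taken -> place at 1.
698 hashes to 1; 1 taken -> place at 2.
84 hashes to 16; slot 16 is free -> place at 16.
Table: [969, 612, 698, _, 735, 565, 584, 907, _, _, 975, _, _, _, _, _, 84]

565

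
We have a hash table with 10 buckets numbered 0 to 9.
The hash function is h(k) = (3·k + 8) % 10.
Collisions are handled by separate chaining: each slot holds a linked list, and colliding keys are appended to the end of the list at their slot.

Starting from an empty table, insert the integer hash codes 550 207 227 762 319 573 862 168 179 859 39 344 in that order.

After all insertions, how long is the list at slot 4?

2

550 -> bucket 8
207 -> bucket 9
227 -> bucket 9 (collision)
762 -> bucket 4
319 -> bucket 5
573 -> bucket 7
862 -> bucket 4 (collision)
168 -> bucket 2
179 -> bucket 5 (collision)
859 -> bucket 5 (collision)
39 -> bucket 5 (collision)
344 -> bucket 0
Final buckets:
0: 344
1: _
2: 168
3: _
4: 762 -> 862
5: 319 -> 179 -> 859 -> 39
6: _
7: 573
8: 550
9: 207 -> 227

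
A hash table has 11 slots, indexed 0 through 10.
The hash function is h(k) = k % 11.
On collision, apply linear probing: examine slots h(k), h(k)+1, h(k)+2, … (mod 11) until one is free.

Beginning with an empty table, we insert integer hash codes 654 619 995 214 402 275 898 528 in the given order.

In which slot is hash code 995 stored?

654: h=5 → slot 5
619: h=3 → slot 3
995: h=5, probe 5,6 → slot 6
214: h=5, probe 5,6,7 → slot 7
402: h=6, probe 6,7,8 → slot 8
275: h=0 → slot 0
898: h=7, probe 7,8,9 → slot 9
528: h=0, probe 0,1 → slot 1
Table: [275, 528, -, 619, -, 654, 995, 214, 402, 898, -]

6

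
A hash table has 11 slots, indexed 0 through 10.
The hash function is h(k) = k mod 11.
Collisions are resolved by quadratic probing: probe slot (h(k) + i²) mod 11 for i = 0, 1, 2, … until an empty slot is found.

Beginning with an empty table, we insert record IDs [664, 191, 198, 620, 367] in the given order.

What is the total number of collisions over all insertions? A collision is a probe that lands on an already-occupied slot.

6

664: h=4 -> slot 4
191: h=4, probe 4,5 -> slot 5
198: h=0 -> slot 0
620: h=4, probe 4,5,8 -> slot 8
367: h=4, probe 4,5,8,2 -> slot 2
Table: [198, _, 367, _, 664, 191, _, _, 620, _, _]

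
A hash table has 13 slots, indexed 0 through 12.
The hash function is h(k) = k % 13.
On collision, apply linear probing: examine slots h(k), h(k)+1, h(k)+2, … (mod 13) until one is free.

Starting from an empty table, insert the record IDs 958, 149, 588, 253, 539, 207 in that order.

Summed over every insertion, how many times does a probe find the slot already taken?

3

958 hashes to 9; slot 9 is free => place at 9.
149 hashes to 6; slot 6 is free => place at 6.
588 hashes to 3; slot 3 is free => place at 3.
253 hashes to 6; 6 taken => place at 7.
539 hashes to 6; 6,7 taken => place at 8.
207 hashes to 12; slot 12 is free => place at 12.
Table: [∅, ∅, ∅, 588, ∅, ∅, 149, 253, 539, 958, ∅, ∅, 207]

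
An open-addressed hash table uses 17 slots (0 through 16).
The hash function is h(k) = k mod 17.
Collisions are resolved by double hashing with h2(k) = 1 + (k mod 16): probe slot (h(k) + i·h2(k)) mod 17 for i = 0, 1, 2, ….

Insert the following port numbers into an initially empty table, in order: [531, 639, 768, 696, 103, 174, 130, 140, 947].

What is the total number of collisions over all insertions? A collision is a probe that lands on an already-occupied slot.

531: h=4 → slot 4
639: h=10 → slot 10
768: h=3 → slot 3
696: h=16 → slot 16
103: h=1 → slot 1
174: h=4, h2=15, probe 4,2 → slot 2
130: h=11 → slot 11
140: h=4, h2=13, probe 4,0 → slot 0
947: h=12 → slot 12
Table: [140, 103, 174, 768, 531, _, _, _, _, _, 639, 130, 947, _, _, _, 696]

2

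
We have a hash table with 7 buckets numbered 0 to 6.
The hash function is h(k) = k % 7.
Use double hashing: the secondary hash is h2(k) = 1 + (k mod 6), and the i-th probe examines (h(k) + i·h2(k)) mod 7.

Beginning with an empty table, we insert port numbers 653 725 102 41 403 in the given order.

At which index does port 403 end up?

653: h=2 → slot 2
725: h=4 → slot 4
102: h=4, h2=1, probe 4,5 → slot 5
41: h=6 → slot 6
403: h=4, h2=2, probe 4,6,1 → slot 1
Table: [-, 403, 653, -, 725, 102, 41]

1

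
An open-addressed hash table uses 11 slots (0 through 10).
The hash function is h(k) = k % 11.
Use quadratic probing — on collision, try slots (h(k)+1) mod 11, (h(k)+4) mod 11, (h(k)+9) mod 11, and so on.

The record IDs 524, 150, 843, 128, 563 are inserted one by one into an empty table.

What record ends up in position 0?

843

524 hashes to 7; slot 7 is free -> place at 7.
150 hashes to 7; 7 taken -> place at 8.
843 hashes to 7; 7,8 taken -> place at 0.
128 hashes to 7; 7,8,0 taken -> place at 5.
563 hashes to 2; slot 2 is free -> place at 2.
Table: [843, ., 563, ., ., 128, ., 524, 150, ., .]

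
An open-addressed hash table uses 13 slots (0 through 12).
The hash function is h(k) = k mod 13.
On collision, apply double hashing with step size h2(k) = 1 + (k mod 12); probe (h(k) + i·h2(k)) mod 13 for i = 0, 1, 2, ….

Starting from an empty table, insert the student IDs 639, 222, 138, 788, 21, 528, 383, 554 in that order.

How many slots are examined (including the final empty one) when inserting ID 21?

2

Insert 639: h=2, slot 2 empty -> index 2.
Insert 222: h=1, slot 1 empty -> index 1.
Insert 138: h=8, slot 8 empty -> index 8.
Insert 788: h=8, h2=9, slot 8 occupied -> index 4.
Insert 21: h=8, h2=10, slot 8 occupied -> index 5.
Insert 528: h=8, h2=1, slot 8 occupied -> index 9.
Insert 383: h=6, slot 6 empty -> index 6.
Insert 554: h=8, h2=3, slot 8 occupied -> index 11.
Table: [_, 222, 639, _, 788, 21, 383, _, 138, 528, _, 554, _]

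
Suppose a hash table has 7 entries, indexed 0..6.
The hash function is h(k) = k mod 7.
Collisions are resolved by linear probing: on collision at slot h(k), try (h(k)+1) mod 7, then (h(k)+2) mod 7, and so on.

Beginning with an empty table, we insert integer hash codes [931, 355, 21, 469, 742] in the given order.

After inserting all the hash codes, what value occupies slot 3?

742

931 hashes to 0; slot 0 is free → place at 0.
355 hashes to 5; slot 5 is free → place at 5.
21 hashes to 0; 0 taken → place at 1.
469 hashes to 0; 0,1 taken → place at 2.
742 hashes to 0; 0,1,2 taken → place at 3.
Table: [931, 21, 469, 742, ∅, 355, ∅]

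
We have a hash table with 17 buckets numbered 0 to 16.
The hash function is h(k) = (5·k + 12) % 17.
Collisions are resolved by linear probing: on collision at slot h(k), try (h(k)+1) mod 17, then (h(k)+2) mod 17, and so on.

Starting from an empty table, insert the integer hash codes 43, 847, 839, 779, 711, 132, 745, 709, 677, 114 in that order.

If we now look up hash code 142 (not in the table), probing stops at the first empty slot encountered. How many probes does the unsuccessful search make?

3

Insert 43: h=6, slot 6 empty => index 6.
Insert 847: h=14, slot 14 empty => index 14.
Insert 839: h=8, slot 8 empty => index 8.
Insert 779: h=14, slot 14 occupied => index 15.
Insert 711: h=14, slots 14,15 occupied => index 16.
Insert 132: h=9, slot 9 empty => index 9.
Insert 745: h=14, slots 14,15,16 occupied => index 0.
Insert 709: h=4, slot 4 empty => index 4.
Insert 677: h=14, slots 14,15,16,0 occupied => index 1.
Insert 114: h=4, slot 4 occupied => index 5.
Table: [745, 677, —, —, 709, 114, 43, —, 839, 132, —, —, —, —, 847, 779, 711]
Lookup 142: h=8, probe 8,9,10 → slot 10 empty, not found.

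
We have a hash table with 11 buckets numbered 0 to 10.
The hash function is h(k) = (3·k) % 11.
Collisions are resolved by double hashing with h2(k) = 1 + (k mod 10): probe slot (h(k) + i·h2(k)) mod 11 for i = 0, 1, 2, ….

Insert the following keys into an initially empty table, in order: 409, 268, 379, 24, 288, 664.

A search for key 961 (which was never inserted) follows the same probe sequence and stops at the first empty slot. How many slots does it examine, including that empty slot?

Insert 409: h=6, slot 6 empty -> index 6.
Insert 268: h=1, slot 1 empty -> index 1.
Insert 379: h=4, slot 4 empty -> index 4.
Insert 24: h=6, h2=5, slot 6 occupied -> index 0.
Insert 288: h=6, h2=9, slots 6,4 occupied -> index 2.
Insert 664: h=1, h2=5, slots 1,6,0 occupied -> index 5.
Table: [24, 268, 288, —, 379, 664, 409, —, —, —, —]
Lookup 961: h=1, h2=2, probe 1,3 → slot 3 empty, not found.

2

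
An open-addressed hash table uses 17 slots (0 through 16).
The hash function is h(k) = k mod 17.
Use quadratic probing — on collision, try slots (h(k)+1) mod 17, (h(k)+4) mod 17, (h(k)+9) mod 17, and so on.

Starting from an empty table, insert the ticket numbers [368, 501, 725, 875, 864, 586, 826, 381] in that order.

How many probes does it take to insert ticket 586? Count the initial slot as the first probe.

4

368: h=11 → slot 11
501: h=8 → slot 8
725: h=11, probe 11,12 → slot 12
875: h=8, probe 8,9 → slot 9
864: h=14 → slot 14
586: h=8, probe 8,9,12,0 → slot 0
826: h=10 → slot 10
381: h=7 → slot 7
Table: [586, ., ., ., ., ., ., 381, 501, 875, 826, 368, 725, ., 864, ., .]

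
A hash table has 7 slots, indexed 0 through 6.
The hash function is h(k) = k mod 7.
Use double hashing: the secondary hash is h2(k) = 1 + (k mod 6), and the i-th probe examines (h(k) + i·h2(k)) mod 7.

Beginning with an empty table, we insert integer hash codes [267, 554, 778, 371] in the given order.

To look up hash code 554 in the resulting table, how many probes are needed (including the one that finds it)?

Insert 267: h=1, slot 1 empty -> index 1.
Insert 554: h=1, h2=3, slot 1 occupied -> index 4.
Insert 778: h=1, h2=5, slot 1 occupied -> index 6.
Insert 371: h=0, slot 0 empty -> index 0.
Table: [371, 267, —, —, 554, —, 778]
Lookup 554: h=1, h2=3, probe 1,4 → found at 4.

2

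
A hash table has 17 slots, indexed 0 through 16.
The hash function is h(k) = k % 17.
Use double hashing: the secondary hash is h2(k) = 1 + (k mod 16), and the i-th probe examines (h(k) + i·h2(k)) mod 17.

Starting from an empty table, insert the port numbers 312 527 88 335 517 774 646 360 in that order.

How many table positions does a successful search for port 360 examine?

3

Insert 312: h=6, slot 6 empty => index 6.
Insert 527: h=0, slot 0 empty => index 0.
Insert 88: h=3, slot 3 empty => index 3.
Insert 335: h=12, slot 12 empty => index 12.
Insert 517: h=7, slot 7 empty => index 7.
Insert 774: h=9, slot 9 empty => index 9.
Insert 646: h=0, h2=7, slots 0,7 occupied => index 14.
Insert 360: h=3, h2=9, slots 3,12 occupied => index 4.
Table: [527, ∅, ∅, 88, 360, ∅, 312, 517, ∅, 774, ∅, ∅, 335, ∅, 646, ∅, ∅]
Lookup 360: h=3, h2=9, probe 3,12,4 → found at 4.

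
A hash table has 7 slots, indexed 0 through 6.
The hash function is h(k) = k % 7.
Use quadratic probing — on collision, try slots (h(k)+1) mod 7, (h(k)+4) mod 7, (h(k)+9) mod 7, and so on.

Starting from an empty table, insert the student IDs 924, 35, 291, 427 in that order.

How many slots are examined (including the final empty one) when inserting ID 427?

4

Insert 924: h=0, slot 0 empty -> index 0.
Insert 35: h=0, slot 0 occupied -> index 1.
Insert 291: h=4, slot 4 empty -> index 4.
Insert 427: h=0, slots 0,1,4 occupied -> index 2.
Table: [924, 35, 427, ∅, 291, ∅, ∅]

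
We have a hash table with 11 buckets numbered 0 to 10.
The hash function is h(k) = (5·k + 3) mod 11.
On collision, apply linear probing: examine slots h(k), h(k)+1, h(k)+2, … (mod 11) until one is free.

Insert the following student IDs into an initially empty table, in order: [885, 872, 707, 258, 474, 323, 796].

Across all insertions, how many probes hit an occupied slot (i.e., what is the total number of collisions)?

7

885 hashes to 6; slot 6 is free -> place at 6.
872 hashes to 7; slot 7 is free -> place at 7.
707 hashes to 7; 7 taken -> place at 8.
258 hashes to 6; 6,7,8 taken -> place at 9.
474 hashes to 8; 8,9 taken -> place at 10.
323 hashes to 1; slot 1 is free -> place at 1.
796 hashes to 1; 1 taken -> place at 2.
Table: [—, 323, 796, —, —, —, 885, 872, 707, 258, 474]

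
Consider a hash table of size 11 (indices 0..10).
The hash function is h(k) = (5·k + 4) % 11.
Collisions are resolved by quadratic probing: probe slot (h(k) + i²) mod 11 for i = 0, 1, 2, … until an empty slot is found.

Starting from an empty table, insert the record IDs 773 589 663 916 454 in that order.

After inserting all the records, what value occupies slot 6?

Insert 773: h=8, slot 8 empty -> index 8.
Insert 589: h=1, slot 1 empty -> index 1.
Insert 663: h=8, slot 8 occupied -> index 9.
Insert 916: h=8, slots 8,9,1 occupied -> index 6.
Insert 454: h=8, slots 8,9,1,6 occupied -> index 2.
Table: [., 589, 454, ., ., ., 916, ., 773, 663, .]

916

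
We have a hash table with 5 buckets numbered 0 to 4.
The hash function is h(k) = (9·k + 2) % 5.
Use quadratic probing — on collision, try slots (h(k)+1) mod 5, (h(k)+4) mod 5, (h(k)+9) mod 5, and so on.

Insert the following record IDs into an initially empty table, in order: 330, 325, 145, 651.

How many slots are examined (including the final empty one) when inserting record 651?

Insert 330: h=2, slot 2 empty -> index 2.
Insert 325: h=2, slot 2 occupied -> index 3.
Insert 145: h=2, slots 2,3 occupied -> index 1.
Insert 651: h=1, slots 1,2 occupied -> index 0.
Table: [651, 145, 330, 325, _]

3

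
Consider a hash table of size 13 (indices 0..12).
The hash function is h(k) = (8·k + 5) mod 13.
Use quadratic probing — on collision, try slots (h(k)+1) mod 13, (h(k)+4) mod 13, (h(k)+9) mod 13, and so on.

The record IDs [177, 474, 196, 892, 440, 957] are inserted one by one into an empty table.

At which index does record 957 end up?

8

Insert 177: h=4, slot 4 empty => index 4.
Insert 474: h=1, slot 1 empty => index 1.
Insert 196: h=0, slot 0 empty => index 0.
Insert 892: h=4, slot 4 occupied => index 5.
Insert 440: h=2, slot 2 empty => index 2.
Insert 957: h=4, slots 4,5 occupied => index 8.
Table: [196, 474, 440, -, 177, 892, -, -, 957, -, -, -, -]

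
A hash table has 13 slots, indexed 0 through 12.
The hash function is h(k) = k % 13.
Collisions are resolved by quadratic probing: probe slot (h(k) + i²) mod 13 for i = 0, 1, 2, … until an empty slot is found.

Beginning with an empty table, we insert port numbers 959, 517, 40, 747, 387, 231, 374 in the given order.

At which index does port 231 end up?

9

959 hashes to 10; slot 10 is free → place at 10.
517 hashes to 10; 10 taken → place at 11.
40 hashes to 1; slot 1 is free → place at 1.
747 hashes to 6; slot 6 is free → place at 6.
387 hashes to 10; 10,11,1,6 taken → place at 0.
231 hashes to 10; 10,11,1,6,0 taken → place at 9.
374 hashes to 10; 10,11,1,6,0,9 taken → place at 7.
Table: [387, 40, -, -, -, -, 747, 374, -, 231, 959, 517, -]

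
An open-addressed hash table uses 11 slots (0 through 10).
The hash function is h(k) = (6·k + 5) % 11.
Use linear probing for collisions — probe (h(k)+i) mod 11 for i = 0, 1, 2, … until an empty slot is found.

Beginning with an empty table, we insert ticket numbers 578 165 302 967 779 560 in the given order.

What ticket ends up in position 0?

560

578 hashes to 8; slot 8 is free → place at 8.
165 hashes to 5; slot 5 is free → place at 5.
302 hashes to 2; slot 2 is free → place at 2.
967 hashes to 10; slot 10 is free → place at 10.
779 hashes to 4; slot 4 is free → place at 4.
560 hashes to 10; 10 taken → place at 0.
Table: [560, ∅, 302, ∅, 779, 165, ∅, ∅, 578, ∅, 967]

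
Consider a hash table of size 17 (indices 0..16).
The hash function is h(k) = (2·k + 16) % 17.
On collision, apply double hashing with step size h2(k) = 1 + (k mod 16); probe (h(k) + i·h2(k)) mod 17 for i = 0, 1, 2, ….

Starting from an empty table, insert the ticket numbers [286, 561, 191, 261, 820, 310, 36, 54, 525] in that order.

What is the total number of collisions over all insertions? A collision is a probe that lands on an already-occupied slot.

286: h=10 => slot 10
561: h=16 => slot 16
191: h=7 => slot 7
261: h=11 => slot 11
820: h=7, h2=5, probe 7,12 => slot 12
310: h=7, h2=7, probe 7,14 => slot 14
36: h=3 => slot 3
54: h=5 => slot 5
525: h=12, h2=14, probe 12,9 => slot 9
Table: [_, _, _, 36, _, 54, _, 191, _, 525, 286, 261, 820, _, 310, _, 561]

3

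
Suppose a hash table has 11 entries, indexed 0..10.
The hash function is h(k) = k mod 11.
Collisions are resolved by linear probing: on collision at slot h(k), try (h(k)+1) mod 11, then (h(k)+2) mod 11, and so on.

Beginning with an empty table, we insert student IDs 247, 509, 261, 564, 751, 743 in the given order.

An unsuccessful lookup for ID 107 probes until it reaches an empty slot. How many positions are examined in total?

2

247: h=5 => slot 5
509: h=3 => slot 3
261: h=8 => slot 8
564: h=3, probe 3,4 => slot 4
751: h=3, probe 3,4,5,6 => slot 6
743: h=6, probe 6,7 => slot 7
Table: [-, -, -, 509, 564, 247, 751, 743, 261, -, -]
Lookup 107: h=8, probe 8,9 → slot 9 empty, not found.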